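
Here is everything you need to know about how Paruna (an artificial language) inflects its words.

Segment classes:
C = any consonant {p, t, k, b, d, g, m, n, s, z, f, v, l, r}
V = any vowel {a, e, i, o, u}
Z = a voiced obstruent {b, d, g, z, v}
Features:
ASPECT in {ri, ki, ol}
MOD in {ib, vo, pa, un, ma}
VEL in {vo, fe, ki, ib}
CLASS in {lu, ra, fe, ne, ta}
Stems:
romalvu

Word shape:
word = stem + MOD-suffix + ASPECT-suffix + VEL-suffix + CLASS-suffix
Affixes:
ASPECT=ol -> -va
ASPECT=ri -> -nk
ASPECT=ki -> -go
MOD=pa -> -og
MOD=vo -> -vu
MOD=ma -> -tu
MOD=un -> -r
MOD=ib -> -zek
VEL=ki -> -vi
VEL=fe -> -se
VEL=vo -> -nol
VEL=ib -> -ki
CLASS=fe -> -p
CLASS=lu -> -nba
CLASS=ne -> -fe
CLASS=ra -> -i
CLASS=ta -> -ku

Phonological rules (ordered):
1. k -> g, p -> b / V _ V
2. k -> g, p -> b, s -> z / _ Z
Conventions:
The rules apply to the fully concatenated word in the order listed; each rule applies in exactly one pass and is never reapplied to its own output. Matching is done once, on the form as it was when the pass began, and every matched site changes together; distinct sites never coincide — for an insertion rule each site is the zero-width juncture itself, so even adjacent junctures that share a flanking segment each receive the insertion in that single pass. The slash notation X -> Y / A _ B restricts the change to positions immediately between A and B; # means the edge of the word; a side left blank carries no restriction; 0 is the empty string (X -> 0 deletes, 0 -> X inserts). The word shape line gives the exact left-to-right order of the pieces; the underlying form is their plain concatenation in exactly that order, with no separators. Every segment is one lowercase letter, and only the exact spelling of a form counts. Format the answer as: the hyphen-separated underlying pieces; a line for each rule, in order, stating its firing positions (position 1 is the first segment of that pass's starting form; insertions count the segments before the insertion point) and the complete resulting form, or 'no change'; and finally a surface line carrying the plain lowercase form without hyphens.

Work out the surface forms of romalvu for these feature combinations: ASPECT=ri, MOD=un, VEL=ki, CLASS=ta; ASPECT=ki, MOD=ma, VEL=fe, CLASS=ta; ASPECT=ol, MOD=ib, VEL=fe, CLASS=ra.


cell ASPECT=ri, MOD=un, VEL=ki, CLASS=ta:
underlying: romalvu-r-nk-vi-ku
1. k -> g, p -> b / V _ V: fires at position(s) 13: romalvurnkvigu
2. k -> g, p -> b, s -> z / _ Z: fires at position(s) 10: romalvurngvigu
surface: romalvurngvigu

cell ASPECT=ki, MOD=ma, VEL=fe, CLASS=ta:
underlying: romalvu-tu-go-se-ku
1. k -> g, p -> b / V _ V: fires at position(s) 14: romalvutugosegu
2. k -> g, p -> b, s -> z / _ Z: no change
surface: romalvutugosegu

cell ASPECT=ol, MOD=ib, VEL=fe, CLASS=ra:
underlying: romalvu-zek-va-se-i
1. k -> g, p -> b / V _ V: no change
2. k -> g, p -> b, s -> z / _ Z: fires at position(s) 10: romalvuzegvasei
surface: romalvuzegvasei


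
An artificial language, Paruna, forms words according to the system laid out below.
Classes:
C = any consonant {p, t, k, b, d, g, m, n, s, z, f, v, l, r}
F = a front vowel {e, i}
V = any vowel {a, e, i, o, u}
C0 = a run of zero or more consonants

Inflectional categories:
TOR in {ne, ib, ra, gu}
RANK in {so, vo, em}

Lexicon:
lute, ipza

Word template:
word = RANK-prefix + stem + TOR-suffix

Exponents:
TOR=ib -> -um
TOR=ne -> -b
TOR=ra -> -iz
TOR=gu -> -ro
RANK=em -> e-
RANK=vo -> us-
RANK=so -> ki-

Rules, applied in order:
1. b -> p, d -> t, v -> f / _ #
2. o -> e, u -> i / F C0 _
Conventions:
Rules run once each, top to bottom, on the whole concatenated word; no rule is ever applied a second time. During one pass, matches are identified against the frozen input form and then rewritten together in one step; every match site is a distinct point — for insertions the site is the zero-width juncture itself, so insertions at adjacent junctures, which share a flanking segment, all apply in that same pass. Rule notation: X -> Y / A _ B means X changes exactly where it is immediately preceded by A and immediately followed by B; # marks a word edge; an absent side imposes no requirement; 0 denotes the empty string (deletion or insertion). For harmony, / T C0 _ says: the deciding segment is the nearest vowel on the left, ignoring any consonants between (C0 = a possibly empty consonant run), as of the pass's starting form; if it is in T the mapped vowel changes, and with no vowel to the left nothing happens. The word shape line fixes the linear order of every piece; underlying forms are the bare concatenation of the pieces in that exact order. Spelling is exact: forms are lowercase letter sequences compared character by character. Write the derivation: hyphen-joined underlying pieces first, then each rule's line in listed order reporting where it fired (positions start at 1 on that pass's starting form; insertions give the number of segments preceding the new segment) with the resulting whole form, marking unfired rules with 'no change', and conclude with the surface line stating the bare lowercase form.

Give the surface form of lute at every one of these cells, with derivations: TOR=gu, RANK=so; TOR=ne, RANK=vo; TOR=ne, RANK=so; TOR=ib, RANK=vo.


cell TOR=gu, RANK=so:
underlying: ki-lute-ro
1. b -> p, d -> t, v -> f / _ #: no change
2. o -> e, u -> i / F C0 _: fires at position(s) 4, 8: kilitere
surface: kilitere

cell TOR=ne, RANK=vo:
underlying: us-lute-b
1. b -> p, d -> t, v -> f / _ #: fires at position(s) 7: uslutep
2. o -> e, u -> i / F C0 _: no change
surface: uslutep

cell TOR=ne, RANK=so:
underlying: ki-lute-b
1. b -> p, d -> t, v -> f / _ #: fires at position(s) 7: kilutep
2. o -> e, u -> i / F C0 _: fires at position(s) 4: kilitep
surface: kilitep

cell TOR=ib, RANK=vo:
underlying: us-lute-um
1. b -> p, d -> t, v -> f / _ #: no change
2. o -> e, u -> i / F C0 _: fires at position(s) 7: usluteim
surface: usluteim


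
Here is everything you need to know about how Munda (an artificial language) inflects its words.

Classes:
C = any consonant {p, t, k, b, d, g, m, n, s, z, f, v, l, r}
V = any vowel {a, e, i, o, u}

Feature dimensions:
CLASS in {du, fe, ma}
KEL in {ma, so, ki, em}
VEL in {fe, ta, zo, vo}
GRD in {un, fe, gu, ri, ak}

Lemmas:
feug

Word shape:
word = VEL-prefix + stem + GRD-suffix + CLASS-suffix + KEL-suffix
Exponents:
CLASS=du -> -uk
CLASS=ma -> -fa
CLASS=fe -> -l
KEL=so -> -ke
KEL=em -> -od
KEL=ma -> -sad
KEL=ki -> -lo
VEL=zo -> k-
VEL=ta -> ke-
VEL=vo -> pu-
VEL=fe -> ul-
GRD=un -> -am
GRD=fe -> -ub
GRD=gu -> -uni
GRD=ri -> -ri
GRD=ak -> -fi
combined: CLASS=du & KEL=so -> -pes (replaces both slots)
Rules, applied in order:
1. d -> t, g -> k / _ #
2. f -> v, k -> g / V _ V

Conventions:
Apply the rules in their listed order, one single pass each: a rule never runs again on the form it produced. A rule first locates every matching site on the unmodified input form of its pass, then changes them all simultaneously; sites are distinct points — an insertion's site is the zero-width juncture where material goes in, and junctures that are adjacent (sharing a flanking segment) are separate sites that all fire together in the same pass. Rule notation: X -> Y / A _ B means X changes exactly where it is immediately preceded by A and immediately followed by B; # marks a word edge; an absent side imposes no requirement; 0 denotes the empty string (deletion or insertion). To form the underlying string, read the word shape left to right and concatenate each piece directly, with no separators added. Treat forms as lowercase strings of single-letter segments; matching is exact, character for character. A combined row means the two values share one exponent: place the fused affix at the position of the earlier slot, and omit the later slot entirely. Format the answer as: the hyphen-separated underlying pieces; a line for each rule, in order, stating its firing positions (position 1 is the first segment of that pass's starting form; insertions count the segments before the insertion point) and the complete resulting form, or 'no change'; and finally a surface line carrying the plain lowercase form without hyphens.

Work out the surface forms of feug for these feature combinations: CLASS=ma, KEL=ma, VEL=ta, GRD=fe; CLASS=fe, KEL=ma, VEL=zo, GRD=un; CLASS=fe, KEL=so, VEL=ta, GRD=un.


cell CLASS=ma, KEL=ma, VEL=ta, GRD=fe:
underlying: ke-feug-ub-fa-sad
1. d -> t, g -> k / _ #: fires at position(s) 13: kefeugubfasat
2. f -> v, k -> g / V _ V: fires at position(s) 3: keveugubfasat
surface: keveugubfasat

cell CLASS=fe, KEL=ma, VEL=zo, GRD=un:
underlying: k-feug-am-l-sad
1. d -> t, g -> k / _ #: fires at position(s) 11: kfeugamlsat
2. f -> v, k -> g / V _ V: no change
surface: kfeugamlsat

cell CLASS=fe, KEL=so, VEL=ta, GRD=un:
underlying: ke-feug-am-l-ke
1. d -> t, g -> k / _ #: no change
2. f -> v, k -> g / V _ V: fires at position(s) 3: keveugamlke
surface: keveugamlke


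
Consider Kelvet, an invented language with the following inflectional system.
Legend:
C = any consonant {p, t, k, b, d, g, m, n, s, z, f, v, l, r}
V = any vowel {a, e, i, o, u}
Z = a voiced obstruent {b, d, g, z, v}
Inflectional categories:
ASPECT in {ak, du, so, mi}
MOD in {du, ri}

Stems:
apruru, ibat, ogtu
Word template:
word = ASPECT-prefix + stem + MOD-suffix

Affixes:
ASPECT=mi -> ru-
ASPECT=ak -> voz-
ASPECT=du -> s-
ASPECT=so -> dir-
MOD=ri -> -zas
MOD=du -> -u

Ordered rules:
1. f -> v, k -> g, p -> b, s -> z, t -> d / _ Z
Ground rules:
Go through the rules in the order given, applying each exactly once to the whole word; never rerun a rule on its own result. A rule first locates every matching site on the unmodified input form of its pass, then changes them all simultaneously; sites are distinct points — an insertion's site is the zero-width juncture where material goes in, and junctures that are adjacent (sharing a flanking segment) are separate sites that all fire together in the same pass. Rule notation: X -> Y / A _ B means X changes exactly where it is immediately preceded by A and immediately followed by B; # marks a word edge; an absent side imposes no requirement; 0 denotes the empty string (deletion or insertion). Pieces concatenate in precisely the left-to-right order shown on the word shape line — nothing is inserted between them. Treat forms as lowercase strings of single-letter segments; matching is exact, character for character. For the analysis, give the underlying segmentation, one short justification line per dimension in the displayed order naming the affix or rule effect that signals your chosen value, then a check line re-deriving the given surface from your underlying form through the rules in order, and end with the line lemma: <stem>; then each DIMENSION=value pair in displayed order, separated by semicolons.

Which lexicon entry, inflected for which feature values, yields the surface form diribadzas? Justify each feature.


underlying: dir-ibat-zas
ASPECT=so - signalled by the affix dir-
MOD=ri - signalled by the affix -zas
check: diribatzas -> diribadzas
lemma: ibat; ASPECT=so; MOD=ri


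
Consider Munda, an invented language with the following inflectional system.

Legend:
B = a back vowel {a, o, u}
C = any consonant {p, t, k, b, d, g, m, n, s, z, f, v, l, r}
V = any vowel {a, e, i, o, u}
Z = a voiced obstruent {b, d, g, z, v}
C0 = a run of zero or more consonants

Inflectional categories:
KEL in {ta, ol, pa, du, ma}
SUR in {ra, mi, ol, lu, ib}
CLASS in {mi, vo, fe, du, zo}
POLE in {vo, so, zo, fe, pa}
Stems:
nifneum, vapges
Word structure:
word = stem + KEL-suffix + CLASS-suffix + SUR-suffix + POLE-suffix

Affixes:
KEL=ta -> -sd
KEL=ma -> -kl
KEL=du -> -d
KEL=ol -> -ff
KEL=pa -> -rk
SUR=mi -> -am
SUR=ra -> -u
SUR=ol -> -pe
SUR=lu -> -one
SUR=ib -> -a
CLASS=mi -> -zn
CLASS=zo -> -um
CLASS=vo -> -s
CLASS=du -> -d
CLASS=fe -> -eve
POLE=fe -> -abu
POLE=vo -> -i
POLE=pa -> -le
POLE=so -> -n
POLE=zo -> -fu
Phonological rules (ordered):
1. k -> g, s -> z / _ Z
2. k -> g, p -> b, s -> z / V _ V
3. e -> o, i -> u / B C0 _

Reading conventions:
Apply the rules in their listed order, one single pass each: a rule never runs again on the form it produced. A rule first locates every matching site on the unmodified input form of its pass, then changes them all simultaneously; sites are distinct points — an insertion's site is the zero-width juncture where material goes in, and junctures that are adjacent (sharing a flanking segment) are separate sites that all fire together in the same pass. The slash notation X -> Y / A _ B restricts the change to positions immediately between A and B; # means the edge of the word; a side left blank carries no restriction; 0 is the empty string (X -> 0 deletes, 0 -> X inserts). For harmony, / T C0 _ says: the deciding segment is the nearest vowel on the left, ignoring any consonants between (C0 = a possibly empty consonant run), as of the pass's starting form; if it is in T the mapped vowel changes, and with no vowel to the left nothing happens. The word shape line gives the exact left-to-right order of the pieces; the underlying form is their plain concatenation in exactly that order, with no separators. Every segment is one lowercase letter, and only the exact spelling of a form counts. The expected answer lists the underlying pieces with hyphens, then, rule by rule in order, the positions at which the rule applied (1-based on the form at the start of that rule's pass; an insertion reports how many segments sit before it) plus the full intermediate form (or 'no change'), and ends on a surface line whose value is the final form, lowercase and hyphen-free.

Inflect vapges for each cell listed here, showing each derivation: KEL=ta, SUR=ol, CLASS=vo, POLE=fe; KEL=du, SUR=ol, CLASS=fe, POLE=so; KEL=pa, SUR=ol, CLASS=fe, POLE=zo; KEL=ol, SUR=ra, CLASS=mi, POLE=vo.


cell KEL=ta, SUR=ol, CLASS=vo, POLE=fe:
underlying: vapges-sd-s-pe-abu
1. k -> g, s -> z / _ Z: fires at position(s) 7: vapgeszdspeabu
2. k -> g, p -> b, s -> z / V _ V: no change
3. e -> o, i -> u / B C0 _: fires at position(s) 5: vapgoszdspeabu
surface: vapgoszdspeabu

cell KEL=du, SUR=ol, CLASS=fe, POLE=so:
underlying: vapges-d-eve-pe-n
1. k -> g, s -> z / _ Z: fires at position(s) 6: vapgezdevepen
2. k -> g, p -> b, s -> z / V _ V: fires at position(s) 11: vapgezdeveben
3. e -> o, i -> u / B C0 _: fires at position(s) 5: vapgozdeveben
surface: vapgozdeveben

cell KEL=pa, SUR=ol, CLASS=fe, POLE=zo:
underlying: vapges-rk-eve-pe-fu
1. k -> g, s -> z / _ Z: no change
2. k -> g, p -> b, s -> z / V _ V: fires at position(s) 12: vapgesrkevebefu
3. e -> o, i -> u / B C0 _: fires at position(s) 5: vapgosrkevebefu
surface: vapgosrkevebefu

cell KEL=ol, SUR=ra, CLASS=mi, POLE=vo:
underlying: vapges-ff-zn-u-i
1. k -> g, s -> z / _ Z: no change
2. k -> g, p -> b, s -> z / V _ V: no change
3. e -> o, i -> u / B C0 _: fires at position(s) 5, 12: vapgosffznuu
surface: vapgosffznuu


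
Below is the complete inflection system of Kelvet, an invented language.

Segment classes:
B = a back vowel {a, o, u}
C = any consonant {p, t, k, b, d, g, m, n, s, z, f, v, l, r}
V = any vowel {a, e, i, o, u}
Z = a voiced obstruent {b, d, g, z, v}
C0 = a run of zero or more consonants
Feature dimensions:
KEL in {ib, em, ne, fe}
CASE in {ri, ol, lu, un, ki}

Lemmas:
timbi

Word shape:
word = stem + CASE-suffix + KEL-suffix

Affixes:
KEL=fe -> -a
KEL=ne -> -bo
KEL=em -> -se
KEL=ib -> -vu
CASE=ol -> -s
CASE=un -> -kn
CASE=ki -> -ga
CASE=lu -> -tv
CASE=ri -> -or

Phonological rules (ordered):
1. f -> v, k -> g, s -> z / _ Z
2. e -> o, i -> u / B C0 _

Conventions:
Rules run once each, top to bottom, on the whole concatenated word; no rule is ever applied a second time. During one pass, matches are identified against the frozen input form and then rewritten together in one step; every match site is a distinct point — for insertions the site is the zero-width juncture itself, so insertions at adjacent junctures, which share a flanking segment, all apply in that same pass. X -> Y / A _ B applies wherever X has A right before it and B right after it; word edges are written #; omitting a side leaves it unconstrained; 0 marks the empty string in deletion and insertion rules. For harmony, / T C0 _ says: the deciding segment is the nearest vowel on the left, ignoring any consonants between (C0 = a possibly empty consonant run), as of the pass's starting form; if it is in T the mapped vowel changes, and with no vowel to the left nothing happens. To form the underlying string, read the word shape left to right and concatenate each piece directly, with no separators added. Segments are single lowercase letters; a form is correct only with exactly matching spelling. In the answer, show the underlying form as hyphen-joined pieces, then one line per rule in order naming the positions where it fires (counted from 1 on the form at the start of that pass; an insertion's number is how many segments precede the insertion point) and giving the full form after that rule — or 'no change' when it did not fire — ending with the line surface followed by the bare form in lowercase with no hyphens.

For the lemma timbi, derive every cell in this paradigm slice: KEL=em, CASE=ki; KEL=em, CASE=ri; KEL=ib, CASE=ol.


cell KEL=em, CASE=ki:
underlying: timbi-ga-se
1. f -> v, k -> g, s -> z / _ Z: no change
2. e -> o, i -> u / B C0 _: fires at position(s) 9: timbigaso
surface: timbigaso

cell KEL=em, CASE=ri:
underlying: timbi-or-se
1. f -> v, k -> g, s -> z / _ Z: no change
2. e -> o, i -> u / B C0 _: fires at position(s) 9: timbiorso
surface: timbiorso

cell KEL=ib, CASE=ol:
underlying: timbi-s-vu
1. f -> v, k -> g, s -> z / _ Z: fires at position(s) 6: timbizvu
2. e -> o, i -> u / B C0 _: no change
surface: timbizvu


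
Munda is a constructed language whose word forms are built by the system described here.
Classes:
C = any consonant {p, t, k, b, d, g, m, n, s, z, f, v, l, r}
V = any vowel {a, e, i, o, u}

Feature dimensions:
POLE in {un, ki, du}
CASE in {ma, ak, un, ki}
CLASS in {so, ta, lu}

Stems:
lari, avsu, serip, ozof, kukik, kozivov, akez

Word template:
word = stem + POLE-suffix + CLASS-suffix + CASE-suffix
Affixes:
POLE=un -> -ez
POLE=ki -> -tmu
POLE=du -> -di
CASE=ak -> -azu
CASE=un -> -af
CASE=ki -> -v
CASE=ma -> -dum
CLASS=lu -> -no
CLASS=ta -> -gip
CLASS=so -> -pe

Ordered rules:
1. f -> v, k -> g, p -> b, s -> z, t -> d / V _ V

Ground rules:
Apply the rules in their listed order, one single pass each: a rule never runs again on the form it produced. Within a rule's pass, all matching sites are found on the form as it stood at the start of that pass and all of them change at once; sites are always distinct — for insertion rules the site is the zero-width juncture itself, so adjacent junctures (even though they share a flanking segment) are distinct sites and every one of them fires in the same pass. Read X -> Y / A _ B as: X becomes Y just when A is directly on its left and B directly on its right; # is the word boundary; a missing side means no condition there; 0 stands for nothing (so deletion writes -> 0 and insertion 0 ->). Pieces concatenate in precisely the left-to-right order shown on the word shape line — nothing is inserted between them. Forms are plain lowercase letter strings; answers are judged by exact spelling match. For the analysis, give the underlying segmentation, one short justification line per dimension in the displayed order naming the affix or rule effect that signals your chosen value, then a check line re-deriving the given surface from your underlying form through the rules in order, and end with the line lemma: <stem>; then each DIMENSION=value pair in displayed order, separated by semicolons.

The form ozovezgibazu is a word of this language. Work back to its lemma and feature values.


underlying: ozof-ez-gip-azu
POLE=un - signalled by the affix -ez
CASE=ak - signalled by the affix -azu
CLASS=ta - signalled by the affix -gip
check: ozofezgipazu -> ozovezgibazu
lemma: ozof; POLE=un; CASE=ak; CLASS=ta


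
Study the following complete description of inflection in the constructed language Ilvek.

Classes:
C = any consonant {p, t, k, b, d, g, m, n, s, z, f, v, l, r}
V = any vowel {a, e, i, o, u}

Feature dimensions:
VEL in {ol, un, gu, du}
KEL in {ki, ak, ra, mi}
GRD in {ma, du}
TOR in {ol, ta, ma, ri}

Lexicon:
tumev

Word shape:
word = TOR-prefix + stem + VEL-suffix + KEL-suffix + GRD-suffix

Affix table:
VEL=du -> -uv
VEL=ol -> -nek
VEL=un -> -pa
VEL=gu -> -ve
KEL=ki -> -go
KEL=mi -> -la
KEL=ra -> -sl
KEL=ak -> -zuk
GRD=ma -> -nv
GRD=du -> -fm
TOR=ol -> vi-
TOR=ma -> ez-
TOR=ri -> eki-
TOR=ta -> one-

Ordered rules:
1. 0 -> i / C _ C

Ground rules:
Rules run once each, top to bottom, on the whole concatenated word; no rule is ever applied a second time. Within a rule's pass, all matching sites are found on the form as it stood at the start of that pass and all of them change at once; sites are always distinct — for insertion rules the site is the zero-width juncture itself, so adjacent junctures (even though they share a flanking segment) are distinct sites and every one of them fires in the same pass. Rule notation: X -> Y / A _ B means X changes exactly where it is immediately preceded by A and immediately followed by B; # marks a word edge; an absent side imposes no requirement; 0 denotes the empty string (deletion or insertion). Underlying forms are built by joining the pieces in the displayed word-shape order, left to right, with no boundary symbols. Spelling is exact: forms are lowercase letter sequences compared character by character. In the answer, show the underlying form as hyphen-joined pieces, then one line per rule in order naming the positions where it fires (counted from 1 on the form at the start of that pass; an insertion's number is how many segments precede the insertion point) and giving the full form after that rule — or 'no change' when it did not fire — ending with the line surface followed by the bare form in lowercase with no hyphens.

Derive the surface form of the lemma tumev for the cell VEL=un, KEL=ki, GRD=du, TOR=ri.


underlying: eki-tumev-pa-go-fm
1. 0 -> i / C _ C: inserts after position(s) 8, 13: ekitumevipagofim
surface: ekitumevipagofim


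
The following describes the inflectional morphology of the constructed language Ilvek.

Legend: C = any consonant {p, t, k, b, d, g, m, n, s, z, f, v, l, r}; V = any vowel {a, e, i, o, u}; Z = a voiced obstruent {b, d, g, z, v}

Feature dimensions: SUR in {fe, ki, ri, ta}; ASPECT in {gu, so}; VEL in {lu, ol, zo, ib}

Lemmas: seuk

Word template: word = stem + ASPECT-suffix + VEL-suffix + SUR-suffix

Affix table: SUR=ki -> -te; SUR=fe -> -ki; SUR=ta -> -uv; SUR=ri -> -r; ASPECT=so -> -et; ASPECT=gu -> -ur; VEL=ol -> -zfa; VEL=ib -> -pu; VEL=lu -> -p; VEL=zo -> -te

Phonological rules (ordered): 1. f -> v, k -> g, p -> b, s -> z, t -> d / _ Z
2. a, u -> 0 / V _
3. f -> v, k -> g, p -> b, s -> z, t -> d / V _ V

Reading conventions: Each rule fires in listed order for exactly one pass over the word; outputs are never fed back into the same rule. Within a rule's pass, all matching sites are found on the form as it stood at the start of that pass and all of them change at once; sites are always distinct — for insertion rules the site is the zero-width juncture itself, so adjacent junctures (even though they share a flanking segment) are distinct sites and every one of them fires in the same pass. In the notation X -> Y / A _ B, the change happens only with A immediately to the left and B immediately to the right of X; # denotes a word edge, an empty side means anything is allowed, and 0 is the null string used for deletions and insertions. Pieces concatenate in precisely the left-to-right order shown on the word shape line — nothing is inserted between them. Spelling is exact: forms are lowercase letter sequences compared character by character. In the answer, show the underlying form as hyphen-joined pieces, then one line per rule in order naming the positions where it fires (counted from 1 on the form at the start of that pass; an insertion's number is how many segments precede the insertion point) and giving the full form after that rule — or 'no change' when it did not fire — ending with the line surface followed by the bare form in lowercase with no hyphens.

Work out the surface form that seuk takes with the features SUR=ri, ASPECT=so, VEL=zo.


underlying: seuk-et-te-r
1. f -> v, k -> g, p -> b, s -> z, t -> d / _ Z: no change
2. a, u -> 0 / V _: fires at position(s) 3: seketter
3. f -> v, k -> g, p -> b, s -> z, t -> d / V _ V: fires at position(s) 3: segetter
surface: segetter


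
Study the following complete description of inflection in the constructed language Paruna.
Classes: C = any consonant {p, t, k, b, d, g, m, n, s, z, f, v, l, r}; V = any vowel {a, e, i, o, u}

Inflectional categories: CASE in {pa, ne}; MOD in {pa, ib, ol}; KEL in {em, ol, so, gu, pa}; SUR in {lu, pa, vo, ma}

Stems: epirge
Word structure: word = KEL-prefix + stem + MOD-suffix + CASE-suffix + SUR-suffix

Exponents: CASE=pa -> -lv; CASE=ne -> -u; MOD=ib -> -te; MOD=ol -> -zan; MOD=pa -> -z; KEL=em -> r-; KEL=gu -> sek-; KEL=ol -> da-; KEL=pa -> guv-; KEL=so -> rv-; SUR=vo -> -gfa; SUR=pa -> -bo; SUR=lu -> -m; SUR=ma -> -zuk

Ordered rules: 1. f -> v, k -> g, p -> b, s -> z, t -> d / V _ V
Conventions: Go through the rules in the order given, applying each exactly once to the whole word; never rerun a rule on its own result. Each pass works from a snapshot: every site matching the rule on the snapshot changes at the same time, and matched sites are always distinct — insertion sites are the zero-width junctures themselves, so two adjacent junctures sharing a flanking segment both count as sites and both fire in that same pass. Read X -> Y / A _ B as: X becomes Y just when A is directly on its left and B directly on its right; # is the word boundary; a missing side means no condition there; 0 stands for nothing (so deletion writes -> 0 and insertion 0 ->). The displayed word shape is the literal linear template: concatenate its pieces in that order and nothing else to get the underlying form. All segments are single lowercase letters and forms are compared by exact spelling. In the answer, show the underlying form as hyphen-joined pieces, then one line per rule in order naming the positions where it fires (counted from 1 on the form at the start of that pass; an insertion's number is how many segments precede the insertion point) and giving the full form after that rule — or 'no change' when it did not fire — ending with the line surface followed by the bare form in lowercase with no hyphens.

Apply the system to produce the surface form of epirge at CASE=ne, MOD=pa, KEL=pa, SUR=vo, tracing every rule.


underlying: guv-epirge-z-u-gfa
1. f -> v, k -> g, p -> b, s -> z, t -> d / V _ V: fires at position(s) 5: guvebirgezugfa
surface: guvebirgezugfa


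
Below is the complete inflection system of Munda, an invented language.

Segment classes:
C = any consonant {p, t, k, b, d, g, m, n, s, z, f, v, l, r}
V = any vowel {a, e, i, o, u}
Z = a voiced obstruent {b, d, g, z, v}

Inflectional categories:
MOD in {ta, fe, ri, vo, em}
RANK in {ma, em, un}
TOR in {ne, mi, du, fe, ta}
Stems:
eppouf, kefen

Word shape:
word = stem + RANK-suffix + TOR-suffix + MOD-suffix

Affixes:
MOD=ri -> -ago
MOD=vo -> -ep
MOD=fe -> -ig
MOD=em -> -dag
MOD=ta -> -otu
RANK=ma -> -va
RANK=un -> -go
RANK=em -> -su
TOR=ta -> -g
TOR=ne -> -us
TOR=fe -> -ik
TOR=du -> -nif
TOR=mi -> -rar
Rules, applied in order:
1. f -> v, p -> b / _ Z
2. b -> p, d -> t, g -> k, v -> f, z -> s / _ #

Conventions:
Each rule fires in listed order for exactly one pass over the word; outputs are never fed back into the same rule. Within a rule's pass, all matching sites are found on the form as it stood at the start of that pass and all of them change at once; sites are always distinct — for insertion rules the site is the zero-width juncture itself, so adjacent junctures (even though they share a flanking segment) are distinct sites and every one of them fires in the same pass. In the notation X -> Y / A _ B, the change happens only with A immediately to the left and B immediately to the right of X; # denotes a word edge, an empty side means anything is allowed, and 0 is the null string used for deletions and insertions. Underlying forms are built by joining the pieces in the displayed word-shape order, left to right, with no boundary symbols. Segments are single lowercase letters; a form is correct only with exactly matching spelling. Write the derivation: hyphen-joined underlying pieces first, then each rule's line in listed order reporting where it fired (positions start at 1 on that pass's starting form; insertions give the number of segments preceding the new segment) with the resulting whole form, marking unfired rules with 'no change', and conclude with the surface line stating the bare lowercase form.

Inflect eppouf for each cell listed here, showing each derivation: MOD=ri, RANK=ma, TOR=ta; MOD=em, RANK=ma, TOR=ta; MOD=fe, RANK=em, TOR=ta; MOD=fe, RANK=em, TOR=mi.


cell MOD=ri, RANK=ma, TOR=ta:
underlying: eppouf-va-g-ago
1. f -> v, p -> b / _ Z: fires at position(s) 6: eppouvvagago
2. b -> p, d -> t, g -> k, v -> f, z -> s / _ #: no change
surface: eppouvvagago

cell MOD=em, RANK=ma, TOR=ta:
underlying: eppouf-va-g-dag
1. f -> v, p -> b / _ Z: fires at position(s) 6: eppouvvagdag
2. b -> p, d -> t, g -> k, v -> f, z -> s / _ #: fires at position(s) 12: eppouvvagdak
surface: eppouvvagdak

cell MOD=fe, RANK=em, TOR=ta:
underlying: eppouf-su-g-ig
1. f -> v, p -> b / _ Z: no change
2. b -> p, d -> t, g -> k, v -> f, z -> s / _ #: fires at position(s) 11: eppoufsugik
surface: eppoufsugik

cell MOD=fe, RANK=em, TOR=mi:
underlying: eppouf-su-rar-ig
1. f -> v, p -> b / _ Z: no change
2. b -> p, d -> t, g -> k, v -> f, z -> s / _ #: fires at position(s) 13: eppoufsurarik
surface: eppoufsurarik


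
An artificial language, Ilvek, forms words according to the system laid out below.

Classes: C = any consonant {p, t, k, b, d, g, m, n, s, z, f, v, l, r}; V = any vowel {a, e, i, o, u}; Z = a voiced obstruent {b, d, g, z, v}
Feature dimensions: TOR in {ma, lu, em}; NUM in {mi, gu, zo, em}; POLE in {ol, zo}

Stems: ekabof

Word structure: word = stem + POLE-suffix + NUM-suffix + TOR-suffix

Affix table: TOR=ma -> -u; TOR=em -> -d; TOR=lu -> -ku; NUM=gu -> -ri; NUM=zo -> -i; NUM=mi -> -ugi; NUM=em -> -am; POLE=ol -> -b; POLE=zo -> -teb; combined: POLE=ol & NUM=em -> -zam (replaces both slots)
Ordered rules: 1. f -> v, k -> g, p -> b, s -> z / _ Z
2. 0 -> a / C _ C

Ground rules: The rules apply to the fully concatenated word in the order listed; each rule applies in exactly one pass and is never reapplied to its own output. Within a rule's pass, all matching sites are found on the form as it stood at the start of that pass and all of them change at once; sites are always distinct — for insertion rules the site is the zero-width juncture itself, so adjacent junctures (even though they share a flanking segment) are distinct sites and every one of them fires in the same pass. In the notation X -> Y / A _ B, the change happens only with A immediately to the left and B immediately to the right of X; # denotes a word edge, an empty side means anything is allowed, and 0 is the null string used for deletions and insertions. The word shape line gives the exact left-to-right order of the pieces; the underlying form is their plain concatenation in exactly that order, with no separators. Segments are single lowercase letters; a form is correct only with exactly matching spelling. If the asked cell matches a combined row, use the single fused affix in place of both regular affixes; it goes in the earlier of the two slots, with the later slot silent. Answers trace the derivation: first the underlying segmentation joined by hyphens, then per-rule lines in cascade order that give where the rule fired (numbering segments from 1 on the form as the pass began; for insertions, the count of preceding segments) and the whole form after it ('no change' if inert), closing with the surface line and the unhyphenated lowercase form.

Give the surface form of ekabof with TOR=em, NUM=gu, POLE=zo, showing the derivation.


underlying: ekabof-teb-ri-d
1. f -> v, k -> g, p -> b, s -> z / _ Z: no change
2. 0 -> a / C _ C: inserts after position(s) 6, 9: ekabofatebarid
surface: ekabofatebarid


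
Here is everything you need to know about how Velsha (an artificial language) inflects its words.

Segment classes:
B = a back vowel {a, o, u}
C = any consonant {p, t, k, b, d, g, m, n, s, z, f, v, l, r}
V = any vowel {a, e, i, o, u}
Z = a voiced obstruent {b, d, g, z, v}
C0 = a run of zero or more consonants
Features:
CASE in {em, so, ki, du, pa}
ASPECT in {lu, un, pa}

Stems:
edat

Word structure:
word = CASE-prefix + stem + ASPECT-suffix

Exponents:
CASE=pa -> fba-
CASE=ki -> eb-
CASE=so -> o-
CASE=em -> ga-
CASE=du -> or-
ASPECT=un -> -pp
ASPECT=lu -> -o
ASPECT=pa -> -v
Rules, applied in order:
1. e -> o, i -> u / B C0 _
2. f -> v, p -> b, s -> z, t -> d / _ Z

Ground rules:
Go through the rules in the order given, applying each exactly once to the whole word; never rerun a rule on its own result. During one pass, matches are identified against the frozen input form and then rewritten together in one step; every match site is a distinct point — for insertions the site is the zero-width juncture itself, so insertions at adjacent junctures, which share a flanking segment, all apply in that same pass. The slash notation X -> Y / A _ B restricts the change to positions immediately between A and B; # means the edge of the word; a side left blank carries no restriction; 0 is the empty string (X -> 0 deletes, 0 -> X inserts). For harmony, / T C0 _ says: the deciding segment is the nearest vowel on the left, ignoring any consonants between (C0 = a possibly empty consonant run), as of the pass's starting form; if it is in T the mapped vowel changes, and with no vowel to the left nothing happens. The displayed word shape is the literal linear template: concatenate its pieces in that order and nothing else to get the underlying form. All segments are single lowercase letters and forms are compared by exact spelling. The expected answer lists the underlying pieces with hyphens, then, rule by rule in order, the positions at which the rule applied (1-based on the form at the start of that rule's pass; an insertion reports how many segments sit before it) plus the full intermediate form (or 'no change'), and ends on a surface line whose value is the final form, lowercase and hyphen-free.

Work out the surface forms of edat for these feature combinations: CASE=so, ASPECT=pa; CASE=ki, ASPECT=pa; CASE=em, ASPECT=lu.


cell CASE=so, ASPECT=pa:
underlying: o-edat-v
1. e -> o, i -> u / B C0 _: fires at position(s) 2: oodatv
2. f -> v, p -> b, s -> z, t -> d / _ Z: fires at position(s) 5: oodadv
surface: oodadv

cell CASE=ki, ASPECT=pa:
underlying: eb-edat-v
1. e -> o, i -> u / B C0 _: no change
2. f -> v, p -> b, s -> z, t -> d / _ Z: fires at position(s) 6: ebedadv
surface: ebedadv

cell CASE=em, ASPECT=lu:
underlying: ga-edat-o
1. e -> o, i -> u / B C0 _: fires at position(s) 3: gaodato
2. f -> v, p -> b, s -> z, t -> d / _ Z: no change
surface: gaodato


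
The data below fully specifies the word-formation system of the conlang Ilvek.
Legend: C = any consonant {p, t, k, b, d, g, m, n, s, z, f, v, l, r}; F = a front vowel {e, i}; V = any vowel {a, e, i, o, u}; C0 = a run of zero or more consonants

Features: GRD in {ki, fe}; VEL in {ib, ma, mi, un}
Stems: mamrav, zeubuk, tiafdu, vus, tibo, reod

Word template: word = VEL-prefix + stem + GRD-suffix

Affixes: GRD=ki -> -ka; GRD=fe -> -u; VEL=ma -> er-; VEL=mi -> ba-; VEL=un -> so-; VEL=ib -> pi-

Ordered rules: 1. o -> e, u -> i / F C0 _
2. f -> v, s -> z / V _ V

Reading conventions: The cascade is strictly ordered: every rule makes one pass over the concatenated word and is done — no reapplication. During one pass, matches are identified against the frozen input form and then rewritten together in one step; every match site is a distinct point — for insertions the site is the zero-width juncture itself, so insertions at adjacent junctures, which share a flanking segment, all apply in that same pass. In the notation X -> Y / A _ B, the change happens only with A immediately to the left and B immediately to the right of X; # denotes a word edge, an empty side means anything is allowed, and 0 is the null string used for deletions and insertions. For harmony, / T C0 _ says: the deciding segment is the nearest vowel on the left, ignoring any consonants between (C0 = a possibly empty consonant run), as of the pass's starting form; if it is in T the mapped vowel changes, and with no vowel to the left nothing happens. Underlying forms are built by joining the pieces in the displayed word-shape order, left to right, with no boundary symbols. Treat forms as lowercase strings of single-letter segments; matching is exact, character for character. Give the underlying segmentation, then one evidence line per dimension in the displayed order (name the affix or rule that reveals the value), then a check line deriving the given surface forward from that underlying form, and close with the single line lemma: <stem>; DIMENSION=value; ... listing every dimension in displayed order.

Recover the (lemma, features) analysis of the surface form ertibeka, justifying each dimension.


underlying: er-tibo-ka
GRD=ki - signalled by the affix -ka
VEL=ma - signalled by the affix er-
check: ertiboka -> ertibeka -> ertibeka
lemma: tibo; GRD=ki; VEL=ma


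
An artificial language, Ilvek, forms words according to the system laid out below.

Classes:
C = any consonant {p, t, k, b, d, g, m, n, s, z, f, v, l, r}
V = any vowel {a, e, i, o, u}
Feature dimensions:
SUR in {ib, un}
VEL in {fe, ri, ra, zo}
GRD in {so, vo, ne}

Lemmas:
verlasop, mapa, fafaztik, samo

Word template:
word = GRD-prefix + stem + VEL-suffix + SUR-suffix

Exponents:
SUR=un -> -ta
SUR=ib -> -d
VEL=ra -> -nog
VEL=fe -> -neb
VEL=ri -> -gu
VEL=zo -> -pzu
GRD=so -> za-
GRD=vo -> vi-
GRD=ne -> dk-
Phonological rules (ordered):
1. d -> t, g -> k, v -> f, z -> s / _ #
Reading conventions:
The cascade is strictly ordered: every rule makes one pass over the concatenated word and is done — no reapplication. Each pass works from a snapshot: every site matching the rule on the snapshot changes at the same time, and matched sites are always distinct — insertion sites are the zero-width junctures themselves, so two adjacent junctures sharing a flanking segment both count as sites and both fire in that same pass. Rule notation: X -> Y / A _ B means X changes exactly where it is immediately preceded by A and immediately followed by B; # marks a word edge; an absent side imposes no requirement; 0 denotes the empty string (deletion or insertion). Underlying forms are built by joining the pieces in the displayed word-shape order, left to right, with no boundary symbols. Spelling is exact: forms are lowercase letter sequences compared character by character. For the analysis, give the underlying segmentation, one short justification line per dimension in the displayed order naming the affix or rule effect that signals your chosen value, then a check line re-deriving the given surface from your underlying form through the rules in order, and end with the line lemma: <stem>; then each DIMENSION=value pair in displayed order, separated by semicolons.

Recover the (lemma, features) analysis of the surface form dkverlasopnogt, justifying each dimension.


underlying: dk-verlasop-nog-d
SUR=ib - signalled by the affix -d
VEL=ra - signalled by the affix -nog
GRD=ne - signalled by the affix dk-
check: dkverlasopnogd -> dkverlasopnogt
lemma: verlasop; SUR=ib; VEL=ra; GRD=ne


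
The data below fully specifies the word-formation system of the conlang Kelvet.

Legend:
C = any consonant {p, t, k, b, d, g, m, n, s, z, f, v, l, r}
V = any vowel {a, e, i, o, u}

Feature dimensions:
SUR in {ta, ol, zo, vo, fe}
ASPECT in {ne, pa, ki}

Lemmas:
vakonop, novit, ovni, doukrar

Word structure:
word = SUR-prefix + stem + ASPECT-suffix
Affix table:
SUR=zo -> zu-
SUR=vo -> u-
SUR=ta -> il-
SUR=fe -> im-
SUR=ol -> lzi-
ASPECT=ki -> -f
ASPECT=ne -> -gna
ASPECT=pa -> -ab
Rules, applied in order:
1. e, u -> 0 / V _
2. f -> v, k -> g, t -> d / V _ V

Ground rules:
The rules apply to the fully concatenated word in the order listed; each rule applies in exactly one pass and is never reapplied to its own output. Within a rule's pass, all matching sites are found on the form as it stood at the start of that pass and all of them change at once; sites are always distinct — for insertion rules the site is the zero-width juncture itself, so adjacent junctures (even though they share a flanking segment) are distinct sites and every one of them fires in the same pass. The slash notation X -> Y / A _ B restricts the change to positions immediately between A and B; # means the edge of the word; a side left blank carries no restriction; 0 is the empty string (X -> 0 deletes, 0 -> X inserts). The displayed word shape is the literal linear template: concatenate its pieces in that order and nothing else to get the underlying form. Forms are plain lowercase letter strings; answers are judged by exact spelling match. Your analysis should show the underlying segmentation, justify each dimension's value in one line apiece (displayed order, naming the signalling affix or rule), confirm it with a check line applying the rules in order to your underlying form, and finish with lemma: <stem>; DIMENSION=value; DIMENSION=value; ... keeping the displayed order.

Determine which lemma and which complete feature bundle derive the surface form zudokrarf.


underlying: zu-doukrar-f
SUR=zo - signalled by the affix zu-
ASPECT=ki - signalled by the affix -f
check: zudoukrarf -> zudokrarf -> zudokrarf
lemma: doukrar; SUR=zo; ASPECT=ki
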